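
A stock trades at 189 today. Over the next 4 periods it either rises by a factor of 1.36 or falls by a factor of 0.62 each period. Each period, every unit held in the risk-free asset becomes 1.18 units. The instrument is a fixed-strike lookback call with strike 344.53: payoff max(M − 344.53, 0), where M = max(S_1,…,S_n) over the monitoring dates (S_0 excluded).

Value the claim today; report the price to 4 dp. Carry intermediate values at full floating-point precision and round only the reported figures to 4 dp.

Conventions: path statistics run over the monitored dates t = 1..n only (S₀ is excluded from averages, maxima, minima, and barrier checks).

Risk-neutral up-probability p* = (R−d)/(u−d) = (1.18−0.62)/(1.36−0.62) = 0.7568; the claim prices as the p*-weighted sum of path payoffs discounted by R^4.
Enumerate all 2^4 = 16 price paths (U = up ×1.36, D = down ×0.62); each path with k up-moves has probability p*^k·(1−p*)^(4−k).
DDDD: M=117.1800, payoff=0.0000, prob=0.003501
UDDD: M=257.0400, payoff=0.0000, prob=0.010891
DUDD: M=159.3648, payoff=0.0000, prob=0.010891
UUDD: M=349.5744, payoff=5.0444, prob=0.033884
DDUD: M=117.1800, payoff=0.0000, prob=0.010891
UDUD: M=257.0400, payoff=0.0000, prob=0.033884
DUUD: M=216.7361, payoff=0.0000, prob=0.033884
UUUD: M=475.4212, payoff=130.8912, prob=0.105417
DDDU: M=117.1800, payoff=0.0000, prob=0.010891
UDDU: M=257.0400, payoff=0.0000, prob=0.033884
DUDU: M=159.3648, payoff=0.0000, prob=0.033884
UUDU: M=349.5744, payoff=5.0444, prob=0.105417
DDUU: M=134.3764, payoff=0.0000, prob=0.033884
UDUU: M=294.7611, payoff=0.0000, prob=0.105417
DUUU: M=294.7611, payoff=0.0000, prob=0.105417
UUUU: M=646.5728, payoff=302.0428, prob=0.327963
Price = Σ prob·payoff / R^4 = 113.559767 / 1.938778 = 58.5729

price = 58.5729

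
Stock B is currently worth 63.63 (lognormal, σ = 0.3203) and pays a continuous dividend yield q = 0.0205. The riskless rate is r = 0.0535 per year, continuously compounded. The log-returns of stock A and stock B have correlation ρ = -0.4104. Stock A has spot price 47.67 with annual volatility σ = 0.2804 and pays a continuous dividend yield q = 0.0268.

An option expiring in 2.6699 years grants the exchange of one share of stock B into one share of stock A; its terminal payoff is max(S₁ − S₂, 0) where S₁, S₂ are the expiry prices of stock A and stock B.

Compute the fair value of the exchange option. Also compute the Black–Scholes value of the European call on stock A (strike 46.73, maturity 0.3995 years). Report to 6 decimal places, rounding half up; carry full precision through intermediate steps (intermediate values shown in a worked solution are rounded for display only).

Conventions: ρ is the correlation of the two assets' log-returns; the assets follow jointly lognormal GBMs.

exchange price = 9.871677
price(stock A call K=46.73) = 4.038912

σ_eff = √(σ₁² + σ₂² − 2ρσ₁σ₂) = √(0.2804² + 0.3203² − 2·-0.4104·0.2804·0.3203) = 0.504910
d₁ = (ln(S₁/S₂) + (q₂ − q₁ + σ_eff²/2)T) / (σ_eff√T) = (ln(47.67/63.63) + (0.0205 − 0.0268 + 0.127467)·2.6699) / 0.825014 = 0.042085
d₂ = d₁ − σ_eff√T = 0.042085 − 0.825014 = -0.782929
N(d₁) = 0.516785,  N(d₂) = 0.216834
V = S₁·e^{−q₁T}·N(d₁) − S₂·e^{−q₂T}·N(d₂) = 22.933988 − 13.062311 = 9.871677
[vanilla: stock A call K=46.73]
σ√T = 0.2804·√0.3995 = 0.177230
d₁ = (ln(S/K) + (r−q+σ²/2)T) / (σ√T) = (ln(47.67/46.73) + (0.0535−0.0268+0.2804²/2)·0.3995) / 0.177230 = (0.019916 + 0.026372) / 0.177230 = 0.261174
d₂ = d₁ − σ√T = 0.261174 − 0.177230 = 0.083944
e^{−rT} = 0.978854
e^{−qT} = 0.989351
N(d₁) = 0.603021,  N(d₂) = 0.533450
price = S·e^{−qT}·N(d₁) − K·e^{−rT}·N(d₂) = 28.439869 − 24.400957 = 4.038912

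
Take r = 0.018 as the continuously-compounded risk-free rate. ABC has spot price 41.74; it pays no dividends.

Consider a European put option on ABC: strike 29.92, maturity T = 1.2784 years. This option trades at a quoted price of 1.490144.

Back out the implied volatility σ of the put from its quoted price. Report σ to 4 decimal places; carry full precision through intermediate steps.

At σ = 0.3612 the Black–Scholes value reproduces the quote:
σ√T = 0.3612·√1.2784 = 0.408396
d₁ = (ln(S/K) + (r+σ²/2)T) / (σ√T) = (ln(41.74/29.92) + (0.018+0.3612²/2)·1.2784) / 0.408396 = (0.332933 + 0.106405) / 0.408396 = 1.075764
d₂ = d₁ − σ√T = 1.075764 − 0.408396 = 0.667369
e^{−rT} = 0.977252
N(−d₁) = 0.141016,  N(−d₂) = 0.252268
V = K·e^{−rT}·N(−d₂) − S·N(−d₁) = 7.376167 − 5.886022 = 1.490144 (equal to the quote); since ∂V/∂σ > 0 for all σ, the implied volatility is unique

sigma = 0.3612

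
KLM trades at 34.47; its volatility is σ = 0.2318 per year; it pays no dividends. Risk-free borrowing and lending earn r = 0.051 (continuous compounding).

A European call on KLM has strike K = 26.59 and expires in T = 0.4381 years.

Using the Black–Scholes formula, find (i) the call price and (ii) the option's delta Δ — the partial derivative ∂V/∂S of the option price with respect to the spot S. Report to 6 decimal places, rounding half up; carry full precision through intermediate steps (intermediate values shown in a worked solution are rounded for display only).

price = 8.527037
Δ = 0.972194

σ√T = 0.2318·√0.4381 = 0.153426
d₁ = (ln(S/K) + (r+σ²/2)T) / (σ√T) = (ln(34.47/26.59) + (0.051+0.2318²/2)·0.4381) / 0.153426 = (0.259554 + 0.034113) / 0.153426 = 1.914059
d₂ = d₁ − σ√T = 1.914059 − 0.153426 = 1.760632
e^{−rT} = 0.977905
N(d₁) = 0.972194,  N(d₂) = 0.960850
Call price V = S·N(d₁) − K·e^{−rT}·N(d₂) = 33.511516 − 24.984479 = 8.527037
Δ = N(d₁) = 0.972194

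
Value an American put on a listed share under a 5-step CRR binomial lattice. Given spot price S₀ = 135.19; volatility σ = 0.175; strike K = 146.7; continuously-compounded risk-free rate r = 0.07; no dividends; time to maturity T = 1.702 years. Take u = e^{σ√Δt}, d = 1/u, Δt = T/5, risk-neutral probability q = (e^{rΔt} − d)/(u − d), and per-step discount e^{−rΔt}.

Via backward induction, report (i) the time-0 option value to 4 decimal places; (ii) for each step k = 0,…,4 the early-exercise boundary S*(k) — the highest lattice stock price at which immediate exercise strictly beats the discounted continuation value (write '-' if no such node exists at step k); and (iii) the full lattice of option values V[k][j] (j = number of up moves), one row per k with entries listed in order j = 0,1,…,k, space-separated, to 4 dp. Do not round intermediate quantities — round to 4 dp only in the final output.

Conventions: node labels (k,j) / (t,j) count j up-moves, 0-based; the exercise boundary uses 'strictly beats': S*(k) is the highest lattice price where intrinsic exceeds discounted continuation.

Δt=0.34040  u=1.10750  d=0.90294  q=0.59238  discount=0.97645
step 5 (expiry): payoffs max(K−S,0) = 65.5603 47.1783 24.6318 0.0000 0.0000 0.0000
step 4: (k=4,j=0): S=89.8619, K−S=56.8381, hold=53.3838 ⇒ V=56.8381 exercise | (k=4,j=1): S=110.2199, K−S=36.4801, hold=33.0258 ⇒ V=36.4801 exercise | (k=4,j=2): S=135.1900, K−S=11.5100, hold=9.8040 ⇒ V=11.5100 exercise | (k=4,j=3): S=165.8170, K−S=0.0000, hold=0.0000 ⇒ V=0.0000 continue | (k=4,j=4): S=203.3824, K−S=0.0000, hold=0.0000 ⇒ V=0.0000 continue  boundary S*=135.1900
step 3: (k=3,j=0): S=99.5217, K−S=47.1783, hold=43.7240 ⇒ V=47.1783 exercise | (k=3,j=1): S=122.0682, K−S=24.6318, hold=21.1776 ⇒ V=24.6318 exercise | (k=3,j=2): S=149.7224, K−S=0.0000, hold=4.5812 ⇒ V=4.5812 continue | (k=3,j=3): S=183.6416, K−S=0.0000, hold=0.0000 ⇒ V=0.0000 continue  boundary S*=122.0682
step 2: (k=2,j=0): S=110.2199, K−S=36.4801, hold=33.0258 ⇒ V=36.4801 exercise | (k=2,j=1): S=135.1900, K−S=11.5100, hold=12.4539 ⇒ V=12.4539 continue | (k=2,j=2): S=165.8170, K−S=0.0000, hold=1.8234 ⇒ V=1.8234 continue  boundary S*=110.2199
step 1: (k=1,j=0): S=122.0682, K−S=24.6318, hold=21.7236 ⇒ V=24.6318 exercise | (k=1,j=1): S=149.7224, K−S=0.0000, hold=6.0117 ⇒ V=6.0117 continue  boundary S*=122.0682
step 0: (k=0,j=0): S=135.1900, K−S=11.5100, hold=13.2813 ⇒ V=13.2813 continue  boundary S*=-

price = 13.2813
boundary = - 122.0682 110.2199 122.0682 135.1900
tree:
13.2813
24.6318 6.0117
36.4801 12.4539 1.8234
47.1783 24.6318 4.5812 0.0000
56.8381 36.4801 11.5100 0.0000 0.0000
65.5603 47.1783 24.6318 0.0000 0.0000 0.0000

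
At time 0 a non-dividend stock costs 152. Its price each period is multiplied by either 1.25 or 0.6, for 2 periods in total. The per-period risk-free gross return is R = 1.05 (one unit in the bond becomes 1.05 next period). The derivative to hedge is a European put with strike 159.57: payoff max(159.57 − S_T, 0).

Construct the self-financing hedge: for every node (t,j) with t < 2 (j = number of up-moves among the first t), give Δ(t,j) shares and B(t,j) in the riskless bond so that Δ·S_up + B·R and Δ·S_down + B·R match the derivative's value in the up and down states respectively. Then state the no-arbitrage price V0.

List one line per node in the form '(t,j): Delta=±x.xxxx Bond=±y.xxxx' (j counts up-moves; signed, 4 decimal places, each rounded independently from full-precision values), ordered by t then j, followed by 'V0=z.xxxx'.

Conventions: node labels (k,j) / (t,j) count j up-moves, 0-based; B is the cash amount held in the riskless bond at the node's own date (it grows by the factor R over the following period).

Under the risk-neutral measure, an up-move has probability p* = (R−d)/(u−d) = 0.6923 and values discount at R = 1.05.
Terminal payoffs: V(2,0)=104.8500, V(2,1)=45.5700, V(2,2)=0.0000
  t=1,j=0: stock 91.2000 → up 114.0000 (V=45.5700), down 54.7200 (V=104.8500). Price 60.7714; hedge Δ=-1.0000, bond B=151.9714.
  t=1,j=1: stock 190.0000 → up 237.5000 (V=0.0000), down 114.0000 (V=45.5700). Price 13.3538; hedge Δ=-0.3690, bond B=83.4615.
  t=0,j=0: stock 152.0000 → up 190.0000 (V=13.3538), down 91.2000 (V=60.7714). Price 26.6132; hedge Δ=-0.4799, bond B=99.5633.
Sanity check at the root: Δ(0,0)·S0 + B(0,0) reproduces V0 = 26.6132.

(0,0): Delta=-0.4799 Bond=99.5633
(1,0): Delta=-1.0000 Bond=151.9714
(1,1): Delta=-0.3690 Bond=83.4615
V0=26.6132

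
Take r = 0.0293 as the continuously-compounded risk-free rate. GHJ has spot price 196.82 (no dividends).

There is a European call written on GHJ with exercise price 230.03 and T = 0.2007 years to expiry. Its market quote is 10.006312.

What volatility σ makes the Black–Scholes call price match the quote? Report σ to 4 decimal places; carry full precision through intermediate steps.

At σ = 0.5927 the Black–Scholes value reproduces the quote:
σ√T = 0.5927·√0.2007 = 0.265527
d₁ = (ln(S/K) + (r+σ²/2)T) / (σ√T) = (ln(196.82/230.03) + (0.0293+0.5927²/2)·0.2007) / 0.265527 = (-0.155920 + 0.041133) / 0.265527 = -0.432300
d₂ = d₁ − σ√T = -0.432300 − 0.265527 = -0.697827
e^{−rT} = 0.994137
N(d₁) = 0.332762,  N(d₂) = 0.242643
V = S·N(d₁) − K·e^{−rT}·N(d₂) = 65.494147 − 55.487835 = 10.006312 (the observed quote) — the price is monotone increasing in volatility, hence this σ is the only solution

sigma = 0.5927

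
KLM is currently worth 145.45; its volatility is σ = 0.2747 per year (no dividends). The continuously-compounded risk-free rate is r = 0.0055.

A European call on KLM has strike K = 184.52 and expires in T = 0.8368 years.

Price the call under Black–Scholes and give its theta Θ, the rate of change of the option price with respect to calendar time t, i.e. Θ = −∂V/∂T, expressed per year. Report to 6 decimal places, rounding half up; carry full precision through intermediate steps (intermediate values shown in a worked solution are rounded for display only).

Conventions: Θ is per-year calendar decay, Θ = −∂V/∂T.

σ√T = 0.2747·√0.8368 = 0.251287
d₁ = (ln(S/K) + (r+σ²/2)T) / (σ√T) = (ln(145.45/184.52) + (0.0055+0.2747²/2)·0.8368) / 0.251287 = (-0.237925 + 0.036175) / 0.251287 = -0.802870
d₂ = d₁ − σ√T = -0.802870 − 0.251287 = -1.054157
e^{−rT} = 0.995408
N(d₁) = 0.211025,  N(d₂) = 0.145906
Call price V = S·N(d₁) − K·e^{−rT}·N(d₂) = 30.693574 − 26.798872 = 3.894701
φ(d₁) = (1/√(2π))·e^{−d₁²/2} = 0.289026
Θ = −S·φ(d₁)·σ/(2√T) − r·K·e^{−rT}·N(d₂) = −6.312021 − 0.147394 = -6.459415

price = 3.894701
Θ = -6.459415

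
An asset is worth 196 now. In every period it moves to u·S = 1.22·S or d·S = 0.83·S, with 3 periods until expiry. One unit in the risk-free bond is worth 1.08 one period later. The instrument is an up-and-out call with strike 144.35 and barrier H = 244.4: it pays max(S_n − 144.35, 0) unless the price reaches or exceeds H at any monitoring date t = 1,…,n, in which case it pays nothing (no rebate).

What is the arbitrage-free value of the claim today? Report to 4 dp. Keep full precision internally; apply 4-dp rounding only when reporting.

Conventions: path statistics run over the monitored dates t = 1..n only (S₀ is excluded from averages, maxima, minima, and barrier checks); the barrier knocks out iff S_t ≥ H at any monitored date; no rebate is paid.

Set p* = 0.6410 (from d < R < u); the path-dependent value is the discounted p*-expectation over all price paths.
Enumerate all 2^3 = 8 price paths (U = up ×1.22, D = down ×0.83); each path with k up-moves has probability p*^k·(1−p*)^(3−k).
DDD: M=162.6800, payoff=0.0000, prob=0.046258
UDD: M=239.1200, payoff=20.3798, prob=0.082604
DUD: M=198.4696, payoff=20.3798, prob=0.082604
UUD: M=291.7264, payoff=0.0000, prob=0.147508
DDU: M=164.7298, payoff=20.3798, prob=0.082604
UDU: M=242.1329, payoff=97.7829, prob=0.147508
DUU: M=242.1329, payoff=97.7829, prob=0.147508
UUU: M=355.9062, payoff=0.0000, prob=0.263406
Price = Σ prob·payoff / R^3 = 33.897799 / 1.259712 = 26.9092

price = 26.9092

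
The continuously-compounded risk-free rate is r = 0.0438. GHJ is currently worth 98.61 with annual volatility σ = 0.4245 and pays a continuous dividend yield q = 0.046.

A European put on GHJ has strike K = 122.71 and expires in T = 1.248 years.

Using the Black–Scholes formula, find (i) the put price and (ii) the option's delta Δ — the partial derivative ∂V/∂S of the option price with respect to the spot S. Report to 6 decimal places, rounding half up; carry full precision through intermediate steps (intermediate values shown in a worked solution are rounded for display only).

σ√T = 0.4245·√1.248 = 0.474226
d₁ = (ln(S/K) + (r−q+σ²/2)T) / (σ√T) = (ln(98.61/122.71) + (0.0438−0.046+0.4245²/2)·1.248) / 0.474226 = (-0.218651 + 0.109699) / 0.474226 = -0.229747
d₂ = d₁ − σ√T = -0.229747 − 0.474226 = -0.703972
e^{−rT} = 0.946805
e^{−qT} = 0.944209
N(−d₁) = 0.590856,  N(−d₂) = 0.759275
Put price V = K·e^{−rT}·N(−d₂) − S·e^{−qT}·N(−d₁) = 88.214401 − 55.013647 = 33.200753
Δ = −e^{−qT}·N(−d₁) = -0.557891

price = 33.200753
Δ = -0.557891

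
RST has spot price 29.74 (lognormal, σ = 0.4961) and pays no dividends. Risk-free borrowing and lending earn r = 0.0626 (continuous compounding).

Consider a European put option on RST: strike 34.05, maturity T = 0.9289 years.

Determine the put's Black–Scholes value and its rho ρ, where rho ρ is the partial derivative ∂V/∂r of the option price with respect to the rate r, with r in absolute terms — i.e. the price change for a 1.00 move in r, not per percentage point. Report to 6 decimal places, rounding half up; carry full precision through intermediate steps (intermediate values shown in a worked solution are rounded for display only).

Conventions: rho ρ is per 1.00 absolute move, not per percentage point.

σ√T = 0.4961·√0.9289 = 0.478138
d₁ = (ln(S/K) + (r+σ²/2)T) / (σ√T) = (ln(29.74/34.05) + (0.0626+0.4961²/2)·0.9289) / 0.478138 = (-0.135337 + 0.172457) / 0.478138 = 0.077635
d₂ = d₁ − σ√T = 0.077635 − 0.478138 = -0.400504
e^{−rT} = 0.943509
N(−d₁) = 0.469059,  N(−d₂) = 0.655607
Put price V = K·e^{−rT}·N(−d₂) − S·N(−d₁) = 21.062356 − 13.949821 = 7.112535
ρ = −K·T·e^{−rT}·N(−d₂) = -19.564823

price = 7.112535
ρ = -19.564823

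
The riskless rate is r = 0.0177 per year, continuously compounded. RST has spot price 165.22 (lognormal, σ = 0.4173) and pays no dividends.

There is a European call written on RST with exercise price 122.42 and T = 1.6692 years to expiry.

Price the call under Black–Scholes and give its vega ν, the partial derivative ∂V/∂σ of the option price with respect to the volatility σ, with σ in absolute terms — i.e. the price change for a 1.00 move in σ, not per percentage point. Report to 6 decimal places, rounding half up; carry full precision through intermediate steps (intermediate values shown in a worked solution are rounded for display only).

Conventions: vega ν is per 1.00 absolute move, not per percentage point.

σ√T = 0.4173·√1.6692 = 0.539141
d₁ = (ln(S/K) + (r+σ²/2)T) / (σ√T) = (ln(165.22/122.42) + (0.0177+0.4173²/2)·1.6692) / 0.539141 = (0.299820 + 0.174881) / 0.539141 = 0.880477
d₂ = d₁ − σ√T = 0.880477 − 0.539141 = 0.341336
e^{−rT} = 0.970887
N(d₁) = 0.810700,  N(d₂) = 0.633575
Call price V = S·N(d₁) − K·e^{−rT}·N(d₂) = 133.943789 − 75.304172 = 58.639617
φ(d₁) = (1/√(2π))·e^{−d₁²/2} = 0.270750
ν = S·φ(d₁)·√T = 57.794376

price = 58.639617
ν = 57.794376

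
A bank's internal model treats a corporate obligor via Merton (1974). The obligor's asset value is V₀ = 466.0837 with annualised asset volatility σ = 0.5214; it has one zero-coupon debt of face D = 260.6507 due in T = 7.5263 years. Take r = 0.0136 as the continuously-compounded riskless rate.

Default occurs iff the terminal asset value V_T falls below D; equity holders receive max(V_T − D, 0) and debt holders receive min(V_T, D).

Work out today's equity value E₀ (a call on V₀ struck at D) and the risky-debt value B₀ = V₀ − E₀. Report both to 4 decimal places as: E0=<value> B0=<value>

With assets at 466.0837 and a single debt payment of 260.6507 at 7.5263 years:
d₁ = [ln(V₀/D) + (r + σ²/2)T] / (σ√T)
   = [ln(466.0837/260.6507) + (0.0136 + 0.5·0.5214²)·7.5263] / (0.5214·√7.5263)
   = [0.581184 + 1.125400] / 1.430414 = 1.193070
d₂ = d₁ − σ√T = 1.193070 − 1.430414 = -0.237344
N(d₁) = 0.883579,  N(d₂) = 0.406195,  e^(−rT) = 0.902707
E₀ = V₀·N(d₁) − D·e^(−rT)·N(d₂)
   = 466.0837·0.883579 − 260.6507·0.902707·0.406195 = 316.247726
B₀ = V₀ − E₀ = 466.0837 − 316.247726 = 149.835974

E0=316.2477 B0=149.8360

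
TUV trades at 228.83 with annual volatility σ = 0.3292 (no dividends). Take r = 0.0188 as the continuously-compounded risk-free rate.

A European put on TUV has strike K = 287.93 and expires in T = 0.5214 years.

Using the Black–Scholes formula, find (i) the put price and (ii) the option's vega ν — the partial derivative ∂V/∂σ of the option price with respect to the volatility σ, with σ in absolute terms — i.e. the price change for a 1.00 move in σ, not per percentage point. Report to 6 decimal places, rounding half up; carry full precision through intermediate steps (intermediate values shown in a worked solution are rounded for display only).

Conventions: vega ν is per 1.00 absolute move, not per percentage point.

price = 62.087120
ν = 47.622244

σ√T = 0.3292·√0.5214 = 0.237709
d₁ = (ln(S/K) + (r+σ²/2)T) / (σ√T) = (ln(228.83/287.93) + (0.0188+0.3292²/2)·0.5214) / 0.237709 = (-0.229738 + 0.038055) / 0.237709 = -0.806377
d₂ = d₁ − σ√T = -0.806377 − 0.237709 = -1.044086
e^{−rT} = 0.990246
N(−d₁) = 0.789987,  N(−d₂) = 0.851777
Put price V = K·e^{−rT}·N(−d₂) − S·N(−d₁) = 242.859906 − 180.772786 = 62.087120
φ(d₁) = (1/√(2π))·e^{−d₁²/2} = 0.288212
ν = S·φ(d₁)·√T = 47.622244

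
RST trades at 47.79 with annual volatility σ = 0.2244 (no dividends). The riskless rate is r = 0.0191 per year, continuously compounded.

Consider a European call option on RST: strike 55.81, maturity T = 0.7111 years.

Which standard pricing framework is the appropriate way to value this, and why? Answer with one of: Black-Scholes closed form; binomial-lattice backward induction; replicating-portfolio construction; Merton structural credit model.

Key observation: with RST following a GBM at constant σ and r, the European call struck at 55.81 prices in closed form — nothing here needs a stepwise model or a balance sheet.

framework: Black-Scholes closed form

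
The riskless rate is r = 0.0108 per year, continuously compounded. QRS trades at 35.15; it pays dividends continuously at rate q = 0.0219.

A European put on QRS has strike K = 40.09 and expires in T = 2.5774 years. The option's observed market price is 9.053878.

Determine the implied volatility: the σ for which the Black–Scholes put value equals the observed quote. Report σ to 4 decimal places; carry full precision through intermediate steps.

At σ = 0.2492 the Black–Scholes value reproduces the quote:
σ√T = 0.2492·√2.5774 = 0.400073
d₁ = (ln(S/K) + (r−q+σ²/2)T) / (σ√T) = (ln(35.15/40.09) + (0.0108−0.0219+0.2492²/2)·2.5774) / 0.400073 = (-0.131502 + 0.051420) / 0.400073 = -0.200169
d₂ = d₁ − σ√T = -0.200169 − 0.400073 = -0.600242
e^{−rT} = 0.972548
e^{−qT} = 0.945118
N(−d₁) = 0.579326,  N(−d₂) = 0.725828
V = K·e^{−rT}·N(−d₂) − S·e^{−qT}·N(−d₁) = 28.299616 − 19.245738 = 9.053878 (matching the quote); vega is positive throughout, so no other σ reproduces this price

sigma = 0.2492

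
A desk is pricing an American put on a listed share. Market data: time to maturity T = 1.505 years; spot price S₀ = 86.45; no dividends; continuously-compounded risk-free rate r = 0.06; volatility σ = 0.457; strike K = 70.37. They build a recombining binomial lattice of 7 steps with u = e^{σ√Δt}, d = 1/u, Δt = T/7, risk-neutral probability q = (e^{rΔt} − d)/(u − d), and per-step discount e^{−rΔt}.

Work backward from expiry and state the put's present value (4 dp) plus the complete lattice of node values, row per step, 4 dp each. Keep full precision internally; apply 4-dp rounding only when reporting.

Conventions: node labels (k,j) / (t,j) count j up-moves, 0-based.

price = 7.8669
tree:
7.8669
11.9233 3.6445
17.5222 6.1239 1.0318
24.7704 10.0714 1.9732 0.0303
33.3315 16.0808 3.7728 0.0587 0.0000
40.4042 24.5894 7.2122 0.1139 0.0000 0.0000
46.1264 33.3315 13.7840 0.2208 0.0000 0.0000 0.0000
50.7559 40.4042 24.5894 0.4282 0.0000 0.0000 0.0000 0.0000

Δt=0.21500  u=1.23603  d=0.80904  q=0.47763  discount=0.98718
step 7 (expiry): payoffs max(K−S,0) = 50.7559 40.4042 24.5894 0.4282 0.0000 0.0000 0.0000 0.0000
k=6: (k=6,j=0): S=24.2436, K−S=46.1264, hold=45.2244 ⇒ V=46.1264 exercise | (k=6,j=1): S=37.0385, K−S=33.3315, hold=32.4296 ⇒ V=33.3315 exercise | (k=6,j=2): S=56.5860, K−S=13.7840, hold=12.8820 ⇒ V=13.7840 exercise | (k=6,j=3): S=86.4500, K−S=0.0000, hold=0.2208 ⇒ V=0.2208 continue | (k=6,j=4): S=132.0751, K−S=0.0000, hold=0.0000 ⇒ V=0.0000 continue | (k=6,j=5): S=201.7794, K−S=0.0000, hold=0.0000 ⇒ V=0.0000 continue | (k=6,j=6): S=308.2710, K−S=0.0000, hold=0.0000 ⇒ V=0.0000 continue
k=5: (k=5,j=0): S=29.9658, K−S=40.4042, hold=39.5023 ⇒ V=40.4042 exercise | (k=5,j=1): S=45.7806, K−S=24.5894, hold=23.6875 ⇒ V=24.5894 exercise | (k=5,j=2): S=69.9418, K−S=0.4282, hold=7.2122 ⇒ V=7.2122 continue | (k=5,j=3): S=106.8545, K−S=0.0000, hold=0.1139 ⇒ V=0.1139 continue | (k=5,j=4): S=163.2484, K−S=0.0000, hold=0.0000 ⇒ V=0.0000 continue | (k=5,j=5): S=249.4048, K−S=0.0000, hold=0.0000 ⇒ V=0.0000 continue
k=4: (k=4,j=0): S=37.0385, K−S=33.3315, hold=32.4296 ⇒ V=33.3315 exercise | (k=4,j=1): S=56.5860, K−S=13.7840, hold=16.0808 ⇒ V=16.0808 continue | (k=4,j=2): S=86.4500, K−S=0.0000, hold=3.7728 ⇒ V=3.7728 continue | (k=4,j=3): S=132.0751, K−S=0.0000, hold=0.0587 ⇒ V=0.0587 continue | (k=4,j=4): S=201.7794, K−S=0.0000, hold=0.0000 ⇒ V=0.0000 continue
k=3: (k=3,j=0): S=45.7806, K−S=24.5894, hold=24.7704 ⇒ V=24.7704 continue | (k=3,j=1): S=69.9418, K−S=0.4282, hold=10.0714 ⇒ V=10.0714 continue | (k=3,j=2): S=106.8545, K−S=0.0000, hold=1.9732 ⇒ V=1.9732 continue | (k=3,j=3): S=163.2484, K−S=0.0000, hold=0.0303 ⇒ V=0.0303 continue
k=2: (k=2,j=0): S=56.5860, K−S=13.7840, hold=17.5222 ⇒ V=17.5222 continue | (k=2,j=1): S=86.4500, K−S=0.0000, hold=6.1239 ⇒ V=6.1239 continue | (k=2,j=2): S=132.0751, K−S=0.0000, hold=1.0318 ⇒ V=1.0318 continue
k=1: (k=1,j=0): S=69.9418, K−S=0.4282, hold=11.9233 ⇒ V=11.9233 continue | (k=1,j=1): S=106.8545, K−S=0.0000, hold=3.6445 ⇒ V=3.6445 continue
k=0: (k=0,j=0): S=86.4500, K−S=0.0000, hold=7.8669 ⇒ V=7.8669 continue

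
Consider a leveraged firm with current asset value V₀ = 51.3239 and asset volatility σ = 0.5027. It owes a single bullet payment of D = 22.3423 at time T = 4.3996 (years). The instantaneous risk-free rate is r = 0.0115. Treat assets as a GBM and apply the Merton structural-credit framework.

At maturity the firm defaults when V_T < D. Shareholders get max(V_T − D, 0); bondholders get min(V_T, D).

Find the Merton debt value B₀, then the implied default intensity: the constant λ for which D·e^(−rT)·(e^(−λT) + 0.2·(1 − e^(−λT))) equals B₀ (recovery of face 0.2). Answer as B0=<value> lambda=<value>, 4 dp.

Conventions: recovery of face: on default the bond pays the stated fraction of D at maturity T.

B0=17.6303 lambda=0.0543

With assets at 51.3239 and a single debt payment of 22.3423 at 4.3996 years:
d₁ = [ln(V₀/D) + (r + σ²/2)T] / (σ√T)
   = [ln(51.3239/22.3423) + (0.0115 + 0.5·0.5027²)·4.3996] / (0.5027·√4.3996)
   = [0.831675 + 0.606501] / 1.054424 = 1.363944
d₂ = d₁ − σ√T = 1.363944 − 1.054424 = 0.309519
N(d₁) = 0.913707,  N(d₂) = 0.621537,  e^(−rT) = 0.950663
E₀ = V₀·N(d₁) − D·e^(−rT)·N(d₂)
   = 51.3239·0.913707 − 22.3423·0.950663·0.621537 = 33.693584
B₀ = V₀ − E₀ = 51.3239 − 33.693584 = 17.630316
e^(−λT) = (B₀·e^(rT)/D − 0.2)/(1 − 0.2) = (17.6303·1.051897/22.3423 − 0.2)/0.8 = 0.78756458
λ = −ln(0.78756458)/4.3996 = 0.054280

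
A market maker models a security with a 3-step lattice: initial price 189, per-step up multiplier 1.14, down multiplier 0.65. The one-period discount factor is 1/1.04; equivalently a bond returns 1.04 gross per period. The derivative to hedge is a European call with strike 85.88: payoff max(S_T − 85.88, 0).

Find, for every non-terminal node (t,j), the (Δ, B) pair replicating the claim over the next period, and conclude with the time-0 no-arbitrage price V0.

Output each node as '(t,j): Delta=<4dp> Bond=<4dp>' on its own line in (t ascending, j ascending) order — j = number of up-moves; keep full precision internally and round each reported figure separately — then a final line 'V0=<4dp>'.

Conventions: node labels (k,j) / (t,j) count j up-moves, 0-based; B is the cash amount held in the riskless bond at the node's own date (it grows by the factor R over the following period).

The replicating-portfolio and risk-neutral prices coincide; use p* = (1.04−0.65)/(1.14−0.65) = 0.7959 for the latter.
At maturity the claim pays: V(3,0)=0.0000, V(3,1)=5.1519, V(3,2)=73.7759, V(3,3)=194.1318
Node (2,0) S=79.8525: V=(p*·5.1519+(1−p*)·0.0000)/1.04=3.9427; Δ=(5.1519−0.0000)/(91.0319−51.9041)=0.1317; B=V−Δ·S=-6.5712
Node (2,1) S=140.0490: V=(p*·73.7759+(1−p*)·5.1519)/1.04=57.4721; Δ=(73.7759−5.1519)/(159.6559−91.0318)=1.0000; B=V−Δ·S=-82.5769
Node (2,2) S=245.6244: V=(p*·194.1318+(1−p*)·73.7759)/1.04=163.0475; Δ=(194.1318−73.7759)/(280.0118−159.6559)=1.0000; B=V−Δ·S=-82.5769
Node (1,0) S=122.8500: V=(p*·57.4721+(1−p*)·3.9427)/1.04=44.7574; Δ=(57.4721−3.9427)/(140.0490−79.8525)=0.8892; B=V−Δ·S=-64.4861
Node (1,1) S=215.4600: V=(p*·163.0475+(1−p*)·57.4721)/1.04=136.0591; Δ=(163.0475−57.4721)/(245.6244−140.0490)=1.0000; B=V−Δ·S=-79.4009
Node (0,0) S=189.0000: V=(p*·136.0591+(1−p*)·44.7574)/1.04=112.9097; Δ=(136.0591−44.7574)/(215.4600−122.8500)=0.9859; B=V−Δ·S=-73.4202
As a check, the time-0 holding Δ(0,0)·S0 + B(0,0) comes to 112.9097 — exactly V0.

(0,0): Delta=0.9859 Bond=-73.4202
(1,0): Delta=0.8892 Bond=-64.4861
(1,1): Delta=1.0000 Bond=-79.4009
(2,0): Delta=0.1317 Bond=-6.5712
(2,1): Delta=1.0000 Bond=-82.5769
(2,2): Delta=1.0000 Bond=-82.5769
V0=112.9097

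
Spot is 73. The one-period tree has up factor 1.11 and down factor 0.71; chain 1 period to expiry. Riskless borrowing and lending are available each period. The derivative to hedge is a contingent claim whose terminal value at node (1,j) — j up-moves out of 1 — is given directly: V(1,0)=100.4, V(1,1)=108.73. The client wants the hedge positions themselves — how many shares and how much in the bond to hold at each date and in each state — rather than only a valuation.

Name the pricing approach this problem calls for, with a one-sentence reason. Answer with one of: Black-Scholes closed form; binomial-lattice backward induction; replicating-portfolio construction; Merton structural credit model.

Key observation: what is demanded is not a single number but the (Δ, B) position at each node of the 1.11/0.71 tree starting at 73; constructing those positions is the replicating-portfolio method.

framework: replicating-portfolio construction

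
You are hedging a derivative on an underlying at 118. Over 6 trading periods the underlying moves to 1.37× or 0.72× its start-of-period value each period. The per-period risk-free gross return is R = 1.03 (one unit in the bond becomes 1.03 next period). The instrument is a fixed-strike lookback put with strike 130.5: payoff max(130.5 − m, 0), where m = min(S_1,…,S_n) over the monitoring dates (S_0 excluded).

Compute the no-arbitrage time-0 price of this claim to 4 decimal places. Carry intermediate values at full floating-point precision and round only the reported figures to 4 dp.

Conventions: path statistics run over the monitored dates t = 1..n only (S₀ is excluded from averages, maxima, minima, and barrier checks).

price = 45.3108

No-arbitrage gives p* = (R−d)/(u−d) = 0.4769: enumerate every path, weight its payoff by its p*-probability, and discount by R^6.
Enumerate all 2^6 = 64 price paths (U = up ×1.37, D = down ×0.72); each path with k up-moves has probability p*^k·(1−p*)^(6−k).
DDDDDD: m=16.4391, payoff=114.0609, prob=0.020483
UDDDDD: m=31.2799, payoff=99.2201, prob=0.018676
DUDDDD: m=31.2799, payoff=99.2201, prob=0.018676
UUDDDD: m=59.5187, payoff=70.9813, prob=0.017028
DDUDDD: m=31.2799, payoff=99.2201, prob=0.018676
UDUDDD: m=59.5187, payoff=70.9813, prob=0.017028
DUUDDD: m=59.5187, payoff=70.9813, prob=0.017028
UUUDDD: m=113.2508, payoff=17.2492, prob=0.015525
DDDUDD: m=31.2799, payoff=99.2201, prob=0.018676
UDDUDD: m=59.5187, payoff=70.9813, prob=0.017028
DUDUDD: m=59.5187, payoff=70.9813, prob=0.017028
UUDUDD: m=113.2508, payoff=17.2492, prob=0.015525
DDUUDD: m=59.5187, payoff=70.9813, prob=0.017028
UDUUDD: m=113.2508, payoff=17.2492, prob=0.015525
DUUUDD: m=84.9600, payoff=45.5400, prob=0.015525
UUUUDD: m=161.6600, payoff=0.0000, prob=0.014155
DDDDUD: m=31.2799, payoff=99.2201, prob=0.018676
UDDDUD: m=59.5187, payoff=70.9813, prob=0.017028
DUDDUD: m=59.5187, payoff=70.9813, prob=0.017028
UUDDUD: m=113.2508, payoff=17.2492, prob=0.015525
DDUDUD: m=59.5187, payoff=70.9813, prob=0.017028
UDUDUD: m=113.2508, payoff=17.2492, prob=0.015525
DUUDUD: m=84.9600, payoff=45.5400, prob=0.015525
UUUDUD: m=161.6600, payoff=0.0000, prob=0.014155
DDDUUD: m=44.0433, payoff=86.4567, prob=0.017028
UDDUUD: m=83.8045, payoff=46.6955, prob=0.015525
DUDUUD: m=83.8045, payoff=46.6955, prob=0.015525
UUDUUD: m=159.4614, payoff=0.0000, prob=0.014155
DDUUUD: m=61.1712, payoff=69.3288, prob=0.015525
UDUUUD: m=116.3952, payoff=14.1048, prob=0.014155
DUUUUD: m=84.9600, payoff=45.5400, prob=0.014155
UUUUUD: m=161.6600, payoff=0.0000, prob=0.012906
DDDDDU: m=22.8320, payoff=107.6680, prob=0.018676
UDDDDU: m=43.4443, payoff=87.0557, prob=0.017028
DUDDDU: m=43.4443, payoff=87.0557, prob=0.017028
UUDDDU: m=82.6648, payoff=47.8352, prob=0.015525
DDUDDU: m=43.4443, payoff=87.0557, prob=0.017028
UDUDDU: m=82.6648, payoff=47.8352, prob=0.015525
DUUDDU: m=82.6648, payoff=47.8352, prob=0.015525
UUUDDU: m=157.2927, payoff=0.0000, prob=0.014155
DDDUDU: m=43.4443, payoff=87.0557, prob=0.017028
UDDUDU: m=82.6648, payoff=47.8352, prob=0.015525
DUDUDU: m=82.6648, payoff=47.8352, prob=0.015525
UUDUDU: m=157.2927, payoff=0.0000, prob=0.014155
DDUUDU: m=61.1712, payoff=69.3288, prob=0.015525
UDUUDU: m=116.3952, payoff=14.1048, prob=0.014155
DUUUDU: m=84.9600, payoff=45.5400, prob=0.014155
UUUUDU: m=161.6600, payoff=0.0000, prob=0.012906
DDDDUU: m=31.7112, payoff=98.7888, prob=0.017028
UDDDUU: m=60.3393, payoff=70.1607, prob=0.015525
DUDDUU: m=60.3393, payoff=70.1607, prob=0.015525
UUDDUU: m=114.8122, payoff=15.6878, prob=0.014155
DDUDUU: m=60.3393, payoff=70.1607, prob=0.015525
UDUDUU: m=114.8122, payoff=15.6878, prob=0.014155
DUUDUU: m=84.9600, payoff=45.5400, prob=0.014155
UUUDUU: m=161.6600, payoff=0.0000, prob=0.012906
DDDUUU: m=44.0433, payoff=86.4567, prob=0.015525
UDDUUU: m=83.8045, payoff=46.6955, prob=0.014155
DUDUUU: m=83.8045, payoff=46.6955, prob=0.014155
UUDUUU: m=159.4614, payoff=0.0000, prob=0.012906
DDUUUU: m=61.1712, payoff=69.3288, prob=0.014155
UDUUUU: m=116.3952, payoff=14.1048, prob=0.012906
DUUUUU: m=84.9600, payoff=45.5400, prob=0.012906
UUUUUU: m=161.6600, payoff=0.0000, prob=0.011768
Price = Σ prob·payoff / R^6 = 54.103429 / 1.194052 = 45.3108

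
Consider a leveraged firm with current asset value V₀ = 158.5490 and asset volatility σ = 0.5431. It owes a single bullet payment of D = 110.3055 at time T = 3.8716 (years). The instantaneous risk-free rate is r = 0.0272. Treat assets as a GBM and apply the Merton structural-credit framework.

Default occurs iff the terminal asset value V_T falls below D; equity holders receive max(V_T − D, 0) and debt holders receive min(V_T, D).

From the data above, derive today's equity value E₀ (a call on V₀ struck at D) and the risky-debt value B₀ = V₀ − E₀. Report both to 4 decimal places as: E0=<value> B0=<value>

Equity is a call on the firm's assets struck at D = 110.3055:
d₁ = [ln(V₀/D) + (r + σ²/2)T] / (σ√T)
   = [ln(158.5490/110.3055) + (0.0272 + 0.5·0.5431²)·3.8716] / (0.5431·√3.8716)
   = [0.362810 + 0.676286] / 1.068624 = 0.972368
d₂ = d₁ − σ√T = 0.972368 − 1.068624 = -0.096256
N(d₁) = 0.834566,  N(d₂) = 0.461659,  e^(−rT) = 0.900048
E₀ = V₀·N(d₁) − D·e^(−rT)·N(d₂)
   = 158.5490·0.834566 − 110.3055·0.900048·0.461659 = 86.486089
B₀ = V₀ − E₀ = 158.5490 − 86.486089 = 72.062911

E0=86.4861 B0=72.0629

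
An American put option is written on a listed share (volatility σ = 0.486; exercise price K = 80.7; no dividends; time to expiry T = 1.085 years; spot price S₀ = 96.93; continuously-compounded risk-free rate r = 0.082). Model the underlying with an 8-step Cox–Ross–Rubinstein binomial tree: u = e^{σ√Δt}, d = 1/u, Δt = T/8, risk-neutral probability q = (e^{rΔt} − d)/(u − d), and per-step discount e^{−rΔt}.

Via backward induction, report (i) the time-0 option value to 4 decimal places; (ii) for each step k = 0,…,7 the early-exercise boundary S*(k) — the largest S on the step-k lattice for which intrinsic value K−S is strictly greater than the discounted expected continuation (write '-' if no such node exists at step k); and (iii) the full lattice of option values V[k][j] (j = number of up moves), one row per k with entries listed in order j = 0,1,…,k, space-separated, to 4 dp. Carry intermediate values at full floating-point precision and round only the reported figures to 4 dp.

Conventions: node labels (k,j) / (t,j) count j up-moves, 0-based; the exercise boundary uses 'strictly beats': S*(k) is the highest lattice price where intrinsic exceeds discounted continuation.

Δt=0.13562, u=1.19600, d=0.83612, q=0.48645, disc=e^(-rΔt)=0.98894
k=8 terminal: V=max(K-S,0) → 57.5466 47.5811 33.3263 12.9362 0.0000 0.0000 0.0000 0.0000 0.0000
k=7: j=0 S=27.6915 intr=53.0085 cont=52.1160 V=53.0085[EX]; j=1 S=39.6102 intr=41.0898 cont=40.1973 V=41.0898[EX]; j=2 S=56.6588 intr=24.0412 cont=23.1487 V=24.0412[EX]; j=3 S=81.0453 intr=0.0000 cont=6.5699 V=6.5699[hold]; j=4 S=115.9281 intr=0.0000 cont=0.0000 V=0.0000[hold]; j=5 S=165.8247 intr=0.0000 cont=0.0000 V=0.0000[hold]; j=6 S=237.1973 intr=0.0000 cont=0.0000 V=0.0000[hold]; j=7 S=339.2895 intr=0.0000 cont=0.0000 V=0.0000[hold]  S*(7)=56.6588
k=6: j=0 S=33.1189 intr=47.5811 cont=46.6886 V=47.5811[EX]; j=1 S=47.3737 intr=33.3263 cont=32.4338 V=33.3263[EX]; j=2 S=67.7638 intr=12.9362 cont=15.3704 V=15.3704[hold]; j=3 S=96.9300 intr=0.0000 cont=3.3367 V=3.3367[hold]; j=4 S=138.6497 intr=0.0000 cont=0.0000 V=0.0000[hold]; j=5 S=198.3259 intr=0.0000 cont=0.0000 V=0.0000[hold]; j=6 S=283.6875 intr=0.0000 cont=0.0000 V=0.0000[hold]  S*(6)=47.3737
k=5: j=0 S=39.6102 intr=41.0898 cont=40.1973 V=41.0898[EX]; j=1 S=56.6588 intr=24.0412 cont=24.3197 V=24.3197[hold]; j=2 S=81.0453 intr=0.0000 cont=9.4114 V=9.4114[hold]; j=3 S=115.9281 intr=0.0000 cont=1.6946 V=1.6946[hold]; j=4 S=165.8247 intr=0.0000 cont=0.0000 V=0.0000[hold]; j=5 S=237.1973 intr=0.0000 cont=0.0000 V=0.0000[hold]  S*(5)=39.6102
k=4: j=0 S=47.3737 intr=33.3263 cont=32.5678 V=33.3263[EX]; j=1 S=67.7638 intr=12.9362 cont=16.8788 V=16.8788[hold]; j=2 S=96.9300 intr=0.0000 cont=5.5950 V=5.5950[hold]; j=3 S=138.6497 intr=0.0000 cont=0.8606 V=0.8606[hold]; j=4 S=198.3259 intr=0.0000 cont=0.0000 V=0.0000[hold]  S*(4)=47.3737
k=3: j=0 S=56.6588 intr=24.0412 cont=25.0454 V=25.0454[hold]; j=1 S=81.0453 intr=0.0000 cont=11.2638 V=11.2638[hold]; j=2 S=115.9281 intr=0.0000 cont=3.2556 V=3.2556[hold]; j=3 S=165.8247 intr=0.0000 cont=0.4371 V=0.4371[hold]  S*(3)=-
k=2: j=0 S=67.7638 intr=12.9362 cont=18.1385 V=18.1385[hold]; j=1 S=96.9300 intr=0.0000 cont=7.2867 V=7.2867[hold]; j=2 S=138.6497 intr=0.0000 cont=1.8637 V=1.8637[hold]  S*(2)=-
k=1: j=0 S=81.0453 intr=0.0000 cont=12.7174 V=12.7174[hold]; j=1 S=115.9281 intr=0.0000 cont=4.5973 V=4.5973[hold]  S*(1)=-
k=0: j=0 S=96.9300 intr=0.0000 cont=8.6704 V=8.6704[hold]  S*(0)=-

price = 8.6704
boundary = - - - - 47.3737 39.6102 47.3737 56.6588
tree:
8.6704
12.7174 4.5973
18.1385 7.2867 1.8637
25.0454 11.2638 3.2556 0.4371
33.3263 16.8788 5.5950 0.8606 0.0000
41.0898 24.3197 9.4114 1.6946 0.0000 0.0000
47.5811 33.3263 15.3704 3.3367 0.0000 0.0000 0.0000
53.0085 41.0898 24.0412 6.5699 0.0000 0.0000 0.0000 0.0000
57.5466 47.5811 33.3263 12.9362 0.0000 0.0000 0.0000 0.0000 0.0000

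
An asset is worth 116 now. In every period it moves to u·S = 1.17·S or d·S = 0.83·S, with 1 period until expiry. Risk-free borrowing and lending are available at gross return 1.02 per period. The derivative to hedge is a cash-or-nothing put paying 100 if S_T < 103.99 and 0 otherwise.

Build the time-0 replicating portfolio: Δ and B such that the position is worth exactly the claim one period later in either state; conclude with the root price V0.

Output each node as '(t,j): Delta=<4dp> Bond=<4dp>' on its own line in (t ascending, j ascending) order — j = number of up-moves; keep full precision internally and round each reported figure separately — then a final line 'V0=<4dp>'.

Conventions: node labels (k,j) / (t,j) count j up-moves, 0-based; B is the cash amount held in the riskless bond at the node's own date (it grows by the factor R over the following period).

(0,0): Delta=-2.5355 Bond=337.3702
V0=43.2526

Since d<R<u, set p* = (R−d)/(u−d) = 0.5588; price each node as the discounted p*-expectation of its children.
Payoffs at expiry: V(1,0)=100.0000, V(1,1)=0.0000
(0,0): S=116.0000. Δ = (V_up−V_dn)/(S_up−S_dn) = (0.0000−100.0000)/(135.7200−96.2800) = -2.5355. V = [p*·0.0000 + (1−p*)·100.0000]/1.02 = 43.2526. B = V − Δ·S = 337.3702.
Verification: the root portfolio costs Δ(0,0)·S0 + B(0,0) = 43.2526, matching V0.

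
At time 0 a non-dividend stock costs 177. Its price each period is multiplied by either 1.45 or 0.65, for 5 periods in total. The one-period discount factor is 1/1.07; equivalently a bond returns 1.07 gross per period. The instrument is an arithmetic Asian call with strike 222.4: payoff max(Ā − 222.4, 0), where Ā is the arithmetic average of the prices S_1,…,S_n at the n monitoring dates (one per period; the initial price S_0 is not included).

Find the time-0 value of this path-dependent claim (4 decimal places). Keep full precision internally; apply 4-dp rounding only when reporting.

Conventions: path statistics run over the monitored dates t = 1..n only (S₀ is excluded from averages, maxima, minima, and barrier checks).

price = 35.4559

No-arbitrage gives p* = (R−d)/(u−d) = 0.5250: enumerate every path, weight its payoff by its p*-probability, and discount by R^5.
Enumerate all 2^5 = 32 price paths (U = up ×1.45, D = down ×0.65); each path with k up-moves has probability p*^k·(1−p*)^(5−k).
DDDDD: Ā=58.1148, payoff=0.0000, prob=0.024181
UDDDD: Ā=129.6407, payoff=0.0000, prob=0.026726
DUDDD: Ā=101.3207, payoff=0.0000, prob=0.026726
UUDDD: Ā=226.0230, payoff=3.6230, prob=0.029539
DDUDD: Ā=82.9127, payoff=0.0000, prob=0.026726
UDUDD: Ā=184.9590, payoff=0.0000, prob=0.029539
DUUDD: Ā=156.6390, payoff=0.0000, prob=0.029539
UUUDD: Ā=349.4254, payoff=127.0254, prob=0.032649
DDDUD: Ā=70.9475, payoff=0.0000, prob=0.026726
UDDUD: Ā=158.2674, payoff=0.0000, prob=0.029539
DUDUD: Ā=129.9474, payoff=0.0000, prob=0.029539
UUDUD: Ā=289.8826, payoff=67.4826, prob=0.032649
DDUUD: Ā=111.5394, payoff=0.0000, prob=0.029539
UDUUD: Ā=248.8186, payoff=26.4186, prob=0.032649
DUUUD: Ā=220.4986, payoff=0.0000, prob=0.032649
UUUUD: Ā=491.8816, payoff=269.4816, prob=0.036085
DDDDU: Ā=63.1701, payoff=0.0000, prob=0.026726
UDDDU: Ā=140.9179, payoff=0.0000, prob=0.029539
DUDDU: Ā=112.5979, payoff=0.0000, prob=0.029539
UUDDU: Ā=251.1798, payoff=28.7798, prob=0.032649
DDUDU: Ā=94.1899, payoff=0.0000, prob=0.029539
UDUDU: Ā=210.1158, payoff=0.0000, prob=0.032649
DUUDU: Ā=181.7958, payoff=0.0000, prob=0.032649
UUUDU: Ā=405.5445, payoff=183.1445, prob=0.036085
DDDUU: Ā=82.2247, payoff=0.0000, prob=0.029539
UDDUU: Ā=183.4242, payoff=0.0000, prob=0.032649
DUDUU: Ā=155.1042, payoff=0.0000, prob=0.032649
UUDUU: Ā=346.0017, payoff=123.6017, prob=0.036085
DDUUU: Ā=136.6962, payoff=0.0000, prob=0.032649
UDUUU: Ā=304.9377, payoff=82.5377, prob=0.036085
DUUUU: Ā=276.6177, payoff=54.2177, prob=0.036085
UUUUU: Ā=617.0703, payoff=394.6703, prob=0.039884
Price = Σ prob·payoff / R^5 = 49.728800 / 1.402552 = 35.4559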